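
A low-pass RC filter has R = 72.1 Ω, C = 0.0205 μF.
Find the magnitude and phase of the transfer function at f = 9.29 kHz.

Step 1 — Angular frequency: ω = 2π·9290 = 5.837e+04 rad/s.
Step 2 — Transfer function: H(jω) = 1/(1 + jωRC).
Step 3 — Denominator: 1 + jωRC = 1 + j·5.837e+04·72.1·2.05e-08 = 1 + j0.08627.
Step 4 — H = 0.9926 - j0.08564.
Step 5 — Magnitude: |H| = 0.9963 (-0.0 dB); phase: φ = -4.9°.

|H| = 0.9963 (-0.0 dB), φ = -4.9°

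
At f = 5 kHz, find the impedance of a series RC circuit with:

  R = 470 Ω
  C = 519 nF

Step 1 — Angular frequency: ω = 2π·f = 2π·5000 = 3.142e+04 rad/s.
Step 2 — Component impedances:
  R: Z = R = 470 Ω
  C: Z = 1/(jωC) = -j/(ω·C) = 0 - j61.33 Ω
Step 3 — Series combination: Z_total = R + C = 470 - j61.33 Ω = 474∠-7.4° Ω.

Z = 470 - j61.33 Ω = 474∠-7.4° Ω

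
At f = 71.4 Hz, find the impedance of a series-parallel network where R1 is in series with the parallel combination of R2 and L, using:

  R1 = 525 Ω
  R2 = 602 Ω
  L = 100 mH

Step 1 — Angular frequency: ω = 2π·f = 2π·71.4 = 448.6 rad/s.
Step 2 — Component impedances:
  R1: Z = R = 525 Ω
  R2: Z = R = 602 Ω
  L: Z = jωL = j·448.6·0.1 = 0 + j44.86 Ω
Step 3 — Parallel branch: R2 || L = 1/(1/R2 + 1/L) = 3.325 + j44.61 Ω.
Step 4 — Series with R1: Z_total = R1 + (R2 || L) = 528.3 + j44.61 Ω = 530.2∠4.8° Ω.

Z = 528.3 + j44.61 Ω = 530.2∠4.8° Ω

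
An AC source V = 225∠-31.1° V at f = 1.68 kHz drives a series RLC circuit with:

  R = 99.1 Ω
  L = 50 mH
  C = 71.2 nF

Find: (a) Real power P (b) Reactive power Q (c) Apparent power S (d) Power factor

Step 1 — Angular frequency: ω = 2π·f = 2π·1680 = 1.056e+04 rad/s.
Step 2 — Component impedances:
  R: Z = R = 99.1 Ω
  L: Z = jωL = j·1.056e+04·0.05 = 0 + j527.8 Ω
  C: Z = 1/(jωC) = -j/(ω·C) = 0 - j1331 Ω
Step 3 — Series combination: Z_total = R + L + C = 99.1 - j802.8 Ω = 808.9∠-83.0° Ω.
Step 4 — Source phasor: V = 225∠-31.1° V = 192.7 - j116.2 V.
Step 5 — Current: I = V / Z = 0.1718 + j0.2188 A = 0.2782∠51.9° A.
Step 6 — Complex power: S = V·I* = 7.668 - j62.12 VA.
Step 7 — Real power: P = Re(S) = 7.668 W.
Step 8 — Reactive power: Q = Im(S) = -62.12 VAR.
Step 9 — Apparent power: |S| = 62.59 VA.
Step 10 — Power factor: PF = P/|S| = 0.1225 (leading).

(a) P = 7.668 W  (b) Q = -62.12 VAR  (c) S = 62.59 VA  (d) PF = 0.1225 (leading)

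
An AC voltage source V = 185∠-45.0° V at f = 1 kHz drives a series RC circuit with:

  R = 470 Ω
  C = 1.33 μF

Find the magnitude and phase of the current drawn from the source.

Step 1 — Angular frequency: ω = 2π·f = 2π·1000 = 6283 rad/s.
Step 2 — Component impedances:
  R: Z = R = 470 Ω
  C: Z = 1/(jωC) = -j/(ω·C) = 0 - j119.7 Ω
Step 3 — Series combination: Z_total = R + C = 470 - j119.7 Ω = 485∠-14.3° Ω.
Step 4 — Source phasor: V = 185∠-45.0° V = 130.8 - j130.8 V.
Step 5 — Ohm's law: I = V / Z_total = (130.8 - j130.8) / (470 - j119.7) = 0.3279 - j0.1948 A.
Step 6 — Convert to polar: |I| = 0.3814 A, ∠I = -30.7°.

I = 0.3814∠-30.7° A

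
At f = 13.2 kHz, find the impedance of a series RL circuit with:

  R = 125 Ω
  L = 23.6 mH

Step 1 — Angular frequency: ω = 2π·f = 2π·1.32e+04 = 8.294e+04 rad/s.
Step 2 — Component impedances:
  R: Z = R = 125 Ω
  L: Z = jωL = j·8.294e+04·0.0236 = 0 + j1957 Ω
Step 3 — Series combination: Z_total = R + L = 125 + j1957 Ω = 1961∠86.3° Ω.

Z = 125 + j1957 Ω = 1961∠86.3° Ω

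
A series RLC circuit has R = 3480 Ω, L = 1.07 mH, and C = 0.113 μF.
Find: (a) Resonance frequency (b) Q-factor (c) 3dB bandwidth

Step 1 — Resonance: ω₀ = 1/√(LC) = 1/√(0.00107·1.13e-07) = 9.094e+04 rad/s.
Step 2 — f₀ = ω₀/(2π) = 1.447e+04 Hz.
Step 3 — Series Q: Q = ω₀L/R = 9.094e+04·0.00107/3480 = 0.02796.
Step 4 — Bandwidth: Δω = ω₀/Q = 3.252e+06 rad/s; BW = Δω/(2π) = 5.176e+05 Hz.

(a) f₀ = 1.447e+04 Hz  (b) Q = 0.02796  (c) BW = 5.176e+05 Hz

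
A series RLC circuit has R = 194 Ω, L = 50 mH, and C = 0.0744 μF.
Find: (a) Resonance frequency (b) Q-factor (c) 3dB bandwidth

Step 1 — Resonance: ω₀ = 1/√(LC) = 1/√(0.05·7.44e-08) = 1.64e+04 rad/s.
Step 2 — f₀ = ω₀/(2π) = 2609 Hz.
Step 3 — Series Q: Q = ω₀L/R = 1.64e+04·0.05/194 = 4.226.
Step 4 — Bandwidth: Δω = ω₀/Q = 3880 rad/s; BW = Δω/(2π) = 617.5 Hz.

(a) f₀ = 2609 Hz  (b) Q = 4.226  (c) BW = 617.5 Hz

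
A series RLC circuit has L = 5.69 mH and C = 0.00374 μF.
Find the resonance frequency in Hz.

Step 1 — Resonance condition Im(Z)=0 gives ω₀ = 1/√(LC).
Step 2 — ω₀ = 1/√(0.00569·3.74e-09) = 2.168e+05 rad/s.
Step 3 — f₀ = ω₀/(2π) = 3.45e+04 Hz.

f₀ = 3.45e+04 Hz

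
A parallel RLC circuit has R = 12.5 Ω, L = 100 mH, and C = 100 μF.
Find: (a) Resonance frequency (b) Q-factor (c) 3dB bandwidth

Step 1 — Resonance: ω₀ = 1/√(LC) = 1/√(0.1·0.0001) = 316.2 rad/s.
Step 2 — f₀ = ω₀/(2π) = 50.33 Hz.
Step 3 — Parallel Q: Q = R/(ω₀L) = 12.5/(316.2·0.1) = 0.3953.
Step 4 — Bandwidth: Δω = ω₀/Q = 800 rad/s; BW = Δω/(2π) = 127.3 Hz.

(a) f₀ = 50.33 Hz  (b) Q = 0.3953  (c) BW = 127.3 Hz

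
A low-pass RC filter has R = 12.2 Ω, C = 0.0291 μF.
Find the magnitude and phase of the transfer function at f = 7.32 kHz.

Step 1 — Angular frequency: ω = 2π·7320 = 4.599e+04 rad/s.
Step 2 — Transfer function: H(jω) = 1/(1 + jωRC).
Step 3 — Denominator: 1 + jωRC = 1 + j·4.599e+04·12.2·2.91e-08 = 1 + j0.01633.
Step 4 — H = 0.9997 - j0.01632.
Step 5 — Magnitude: |H| = 0.9999 (-0.0 dB); phase: φ = -0.9°.

|H| = 0.9999 (-0.0 dB), φ = -0.9°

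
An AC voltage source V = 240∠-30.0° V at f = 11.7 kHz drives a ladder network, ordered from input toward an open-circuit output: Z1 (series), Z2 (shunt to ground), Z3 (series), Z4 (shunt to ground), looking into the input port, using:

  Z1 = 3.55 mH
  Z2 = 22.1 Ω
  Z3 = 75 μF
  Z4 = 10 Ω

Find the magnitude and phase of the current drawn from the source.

Step 1 — Angular frequency: ω = 2π·f = 2π·1.17e+04 = 7.351e+04 rad/s.
Step 2 — Component impedances:
  Z1: Z = jωL = j·7.351e+04·0.00355 = 0 + j261 Ω
  Z2: Z = R = 22.1 Ω
  Z3: Z = 1/(jωC) = -j/(ω·C) = 0 - j0.1814 Ω
  Z4: Z = R = 10 Ω
Step 3 — Ladder network (open output): work backward from the far end, alternating series and parallel combinations. Z_in = 6.885 + j260.9 Ω = 261∠88.5° Ω.
Step 4 — Source phasor: V = 240∠-30.0° V = 207.8 - j120 V.
Step 5 — Ohm's law: I = V / Z_total = (207.8 - j120) / (6.885 + j260.9) = -0.4386 - j0.8083 A.
Step 6 — Convert to polar: |I| = 0.9196 A, ∠I = -118.5°.

I = 0.9196∠-118.5° A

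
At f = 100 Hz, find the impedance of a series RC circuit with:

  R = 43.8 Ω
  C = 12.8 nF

Step 1 — Angular frequency: ω = 2π·f = 2π·100 = 628.3 rad/s.
Step 2 — Component impedances:
  R: Z = R = 43.8 Ω
  C: Z = 1/(jωC) = -j/(ω·C) = 0 - j1.243e+05 Ω
Step 3 — Series combination: Z_total = R + C = 43.8 - j1.243e+05 Ω = 1.243e+05∠-90.0° Ω.

Z = 43.8 - j1.243e+05 Ω = 1.243e+05∠-90.0° Ω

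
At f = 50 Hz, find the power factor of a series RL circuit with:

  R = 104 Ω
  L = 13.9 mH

Step 1 — Angular frequency: ω = 2π·f = 2π·50 = 314.2 rad/s.
Step 2 — Component impedances:
  R: Z = R = 104 Ω
  L: Z = jωL = j·314.2·0.0139 = 0 + j4.367 Ω
Step 3 — Series combination: Z_total = R + L = 104 + j4.367 Ω = 104.1∠2.4° Ω.
Step 4 — Power factor: PF = cos(φ) = Re(Z)/|Z| = 104/104.09 = 0.9991.
Step 5 — Type: Im(Z) = 4.367 ⇒ lagging (phase φ = 2.4°).

PF = 0.9991 (lagging, φ = 2.4°)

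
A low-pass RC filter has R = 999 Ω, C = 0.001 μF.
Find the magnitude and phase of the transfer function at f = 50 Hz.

Step 1 — Angular frequency: ω = 2π·50 = 314.2 rad/s.
Step 2 — Transfer function: H(jω) = 1/(1 + jωRC).
Step 3 — Denominator: 1 + jωRC = 1 + j·314.2·999·1e-09 = 1 + j0.0003138.
Step 4 — H = 1 - j0.0003138.
Step 5 — Magnitude: |H| = 1 (-0.0 dB); phase: φ = -0.0°.

|H| = 1 (-0.0 dB), φ = -0.0°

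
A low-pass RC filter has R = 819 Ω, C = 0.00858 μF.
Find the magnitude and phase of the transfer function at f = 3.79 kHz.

Step 1 — Angular frequency: ω = 2π·3790 = 2.381e+04 rad/s.
Step 2 — Transfer function: H(jω) = 1/(1 + jωRC).
Step 3 — Denominator: 1 + jωRC = 1 + j·2.381e+04·819·8.58e-09 = 1 + j0.1673.
Step 4 — H = 0.9728 - j0.1628.
Step 5 — Magnitude: |H| = 0.9863 (-0.1 dB); phase: φ = -9.5°.

|H| = 0.9863 (-0.1 dB), φ = -9.5°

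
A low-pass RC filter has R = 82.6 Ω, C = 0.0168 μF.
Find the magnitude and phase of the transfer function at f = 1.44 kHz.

Step 1 — Angular frequency: ω = 2π·1440 = 9048 rad/s.
Step 2 — Transfer function: H(jω) = 1/(1 + jωRC).
Step 3 — Denominator: 1 + jωRC = 1 + j·9048·82.6·1.68e-08 = 1 + j0.01256.
Step 4 — H = 0.9998 - j0.01255.
Step 5 — Magnitude: |H| = 0.9999 (-0.0 dB); phase: φ = -0.7°.

|H| = 0.9999 (-0.0 dB), φ = -0.7°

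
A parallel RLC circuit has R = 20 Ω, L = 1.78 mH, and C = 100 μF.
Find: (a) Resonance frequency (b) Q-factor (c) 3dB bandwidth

Step 1 — Resonance: ω₀ = 1/√(LC) = 1/√(0.00178·0.0001) = 2370 rad/s.
Step 2 — f₀ = ω₀/(2π) = 377.2 Hz.
Step 3 — Parallel Q: Q = R/(ω₀L) = 20/(2370·0.00178) = 4.74.
Step 4 — Bandwidth: Δω = ω₀/Q = 500 rad/s; BW = Δω/(2π) = 79.58 Hz.

(a) f₀ = 377.2 Hz  (b) Q = 4.74  (c) BW = 79.58 Hz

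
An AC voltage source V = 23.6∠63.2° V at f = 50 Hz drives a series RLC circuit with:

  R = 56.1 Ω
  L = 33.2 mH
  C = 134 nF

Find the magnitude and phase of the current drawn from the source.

Step 1 — Angular frequency: ω = 2π·f = 2π·50 = 314.2 rad/s.
Step 2 — Component impedances:
  R: Z = R = 56.1 Ω
  L: Z = jωL = j·314.2·0.0332 = 0 + j10.43 Ω
  C: Z = 1/(jωC) = -j/(ω·C) = 0 - j2.375e+04 Ω
Step 3 — Series combination: Z_total = R + L + C = 56.1 - j2.374e+04 Ω = 2.374e+04∠-89.9° Ω.
Step 4 — Source phasor: V = 23.6∠63.2° V = 10.64 + j21.07 V.
Step 5 — Ohm's law: I = V / Z_total = (10.64 + j21.07) / (56.1 - j2.374e+04) = -0.0008861 + j0.0004502 A.
Step 6 — Convert to polar: |I| = 0.0009939 A, ∠I = 153.1°.

I = 0.0009939∠153.1° A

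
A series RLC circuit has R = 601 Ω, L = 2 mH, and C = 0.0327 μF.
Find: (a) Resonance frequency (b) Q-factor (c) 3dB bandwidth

Step 1 — Resonance condition Im(Z)=0 gives ω₀ = 1/√(LC).
Step 2 — ω₀ = 1/√(0.002·3.27e-08) = 1.237e+05 rad/s.
Step 3 — f₀ = ω₀/(2π) = 1.968e+04 Hz.
Step 4 — Series Q: Q = ω₀L/R = 1.237e+05·0.002/601 = 0.4115.
Step 5 — 3dB bandwidth: Δω = ω₀/Q = 3.005e+05 rad/s; BW = Δω/(2π) = 4.783e+04 Hz.

(a) f₀ = 1.968e+04 Hz  (b) Q = 0.4115  (c) BW = 4.783e+04 Hz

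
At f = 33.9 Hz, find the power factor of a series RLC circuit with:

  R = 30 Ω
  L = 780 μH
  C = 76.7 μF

Step 1 — Angular frequency: ω = 2π·f = 2π·33.9 = 213 rad/s.
Step 2 — Component impedances:
  R: Z = R = 30 Ω
  L: Z = jωL = j·213·0.00078 = 0 + j0.1661 Ω
  C: Z = 1/(jωC) = -j/(ω·C) = 0 - j61.21 Ω
Step 3 — Series combination: Z_total = R + L + C = 30 - j61.04 Ω = 68.02∠-63.8° Ω.
Step 4 — Power factor: PF = cos(φ) = Re(Z)/|Z| = 30/68.018 = 0.4411.
Step 5 — Type: Im(Z) = -61.04 ⇒ leading (phase φ = -63.8°).

PF = 0.4411 (leading, φ = -63.8°)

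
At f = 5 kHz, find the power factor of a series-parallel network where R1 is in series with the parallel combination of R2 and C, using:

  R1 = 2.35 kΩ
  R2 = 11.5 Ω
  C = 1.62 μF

Step 1 — Angular frequency: ω = 2π·f = 2π·5000 = 3.142e+04 rad/s.
Step 2 — Component impedances:
  R1: Z = R = 2350 Ω
  R2: Z = R = 11.5 Ω
  C: Z = 1/(jωC) = -j/(ω·C) = 0 - j19.65 Ω
Step 3 — Parallel branch: R2 || C = 1/(1/R2 + 1/C) = 8.566 - j5.013 Ω.
Step 4 — Series with R1: Z_total = R1 + (R2 || C) = 2359 - j5.013 Ω = 2359∠-0.1° Ω.
Step 5 — Power factor: PF = cos(φ) = Re(Z)/|Z| = 2359/2359 = 1.
Step 6 — Type: Im(Z) = -5.013 ⇒ leading (phase φ = -0.1°).

PF = 1 (leading, φ = -0.1°)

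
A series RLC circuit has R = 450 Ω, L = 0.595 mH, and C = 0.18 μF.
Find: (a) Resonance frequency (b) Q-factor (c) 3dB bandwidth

Step 1 — Resonance: ω₀ = 1/√(LC) = 1/√(0.000595·1.8e-07) = 9.663e+04 rad/s.
Step 2 — f₀ = ω₀/(2π) = 1.538e+04 Hz.
Step 3 — Series Q: Q = ω₀L/R = 9.663e+04·0.000595/450 = 0.1278.
Step 4 — Bandwidth: Δω = ω₀/Q = 7.563e+05 rad/s; BW = Δω/(2π) = 1.204e+05 Hz.

(a) f₀ = 1.538e+04 Hz  (b) Q = 0.1278  (c) BW = 1.204e+05 Hz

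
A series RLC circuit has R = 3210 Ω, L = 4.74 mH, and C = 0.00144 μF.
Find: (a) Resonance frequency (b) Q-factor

Step 1 — Resonance condition Im(Z)=0 gives ω₀ = 1/√(LC).
Step 2 — ω₀ = 1/√(0.00474·1.44e-09) = 3.828e+05 rad/s.
Step 3 — f₀ = ω₀/(2π) = 6.092e+04 Hz.
Step 4 — Series Q: Q = ω₀L/R = 3.828e+05·0.00474/3210 = 0.5652.

(a) f₀ = 6.092e+04 Hz  (b) Q = 0.5652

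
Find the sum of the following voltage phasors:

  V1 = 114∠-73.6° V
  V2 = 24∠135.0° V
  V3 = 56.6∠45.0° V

Step 1 — Convert each phasor to rectangular form:
  V1 = 114·(cos(-73.6°) + j·sin(-73.6°)) = 32.19 - j109.4 V
  V2 = 24·(cos(135.0°) + j·sin(135.0°)) = -16.97 + j16.97 V
  V3 = 56.6·(cos(45.0°) + j·sin(45.0°)) = 40.02 + j40.02 V
Step 2 — Sum components: V_total = 55.24 - j52.37 V.
Step 3 — Convert to polar: |V_total| = 76.12 V, ∠V_total = -43.5°.

V_total = 76.12∠-43.5° V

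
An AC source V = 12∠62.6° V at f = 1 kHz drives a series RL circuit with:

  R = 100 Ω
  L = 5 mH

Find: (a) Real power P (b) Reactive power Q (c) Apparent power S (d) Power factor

Step 1 — Angular frequency: ω = 2π·f = 2π·1000 = 6283 rad/s.
Step 2 — Component impedances:
  R: Z = R = 100 Ω
  L: Z = jωL = j·6283·0.005 = 0 + j31.42 Ω
Step 3 — Series combination: Z_total = R + L = 100 + j31.42 Ω = 104.8∠17.4° Ω.
Step 4 — Source phasor: V = 12∠62.6° V = 5.522 + j10.65 V.
Step 5 — Current: I = V / Z = 0.08073 + j0.08118 A = 0.1145∠45.2° A.
Step 6 — Complex power: S = V·I* = 1.311 + j0.4118 VA.
Step 7 — Real power: P = Re(S) = 1.311 W.
Step 8 — Reactive power: Q = Im(S) = 0.4118 VAR.
Step 9 — Apparent power: |S| = 1.374 VA.
Step 10 — Power factor: PF = P/|S| = 0.954 (lagging).

(a) P = 1.311 W  (b) Q = 0.4118 VAR  (c) S = 1.374 VA  (d) PF = 0.954 (lagging)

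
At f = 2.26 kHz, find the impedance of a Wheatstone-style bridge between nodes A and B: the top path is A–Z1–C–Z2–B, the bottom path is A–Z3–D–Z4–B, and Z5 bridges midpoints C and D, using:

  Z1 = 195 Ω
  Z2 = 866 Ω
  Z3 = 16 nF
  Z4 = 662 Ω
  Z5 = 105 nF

Step 1 — Angular frequency: ω = 2π·f = 2π·2260 = 1.42e+04 rad/s.
Step 2 — Component impedances:
  Z1: Z = R = 195 Ω
  Z2: Z = R = 866 Ω
  Z3: Z = 1/(jωC) = -j/(ω·C) = 0 - j4401 Ω
  Z4: Z = R = 662 Ω
  Z5: Z = 1/(jωC) = -j/(ω·C) = 0 - j670.7 Ω
Step 3 — Bridge requires nodal analysis (the Z5 bridge couples midpoints C and D, so the two paths cannot be reduced to a simple series/parallel combination). Setting node B to ground and injecting 1 A at node A, the 3-node admittance system at A, C, D solves to V_A = Z_AB = 606.6 - j178.9 Ω = 632.5∠-16.4° Ω.

Z = 606.6 - j178.9 Ω = 632.5∠-16.4° Ω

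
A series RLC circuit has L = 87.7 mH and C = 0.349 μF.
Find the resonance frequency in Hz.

Step 1 — Resonance condition Im(Z)=0 gives ω₀ = 1/√(LC).
Step 2 — ω₀ = 1/√(0.0877·3.49e-07) = 5716 rad/s.
Step 3 — f₀ = ω₀/(2π) = 909.7 Hz.

f₀ = 909.7 Hz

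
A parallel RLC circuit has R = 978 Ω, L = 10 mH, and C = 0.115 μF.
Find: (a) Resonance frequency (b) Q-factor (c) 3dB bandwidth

Step 1 — Resonance: ω₀ = 1/√(LC) = 1/√(0.01·1.15e-07) = 2.949e+04 rad/s.
Step 2 — f₀ = ω₀/(2π) = 4693 Hz.
Step 3 — Parallel Q: Q = R/(ω₀L) = 978/(2.949e+04·0.01) = 3.317.
Step 4 — Bandwidth: Δω = ω₀/Q = 8891 rad/s; BW = Δω/(2π) = 1415 Hz.

(a) f₀ = 4693 Hz  (b) Q = 3.317  (c) BW = 1415 Hz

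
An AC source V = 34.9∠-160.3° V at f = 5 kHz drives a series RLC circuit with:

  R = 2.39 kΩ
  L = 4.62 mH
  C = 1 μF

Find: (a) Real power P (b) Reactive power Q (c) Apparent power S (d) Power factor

Step 1 — Angular frequency: ω = 2π·f = 2π·5000 = 3.142e+04 rad/s.
Step 2 — Component impedances:
  R: Z = R = 2390 Ω
  L: Z = jωL = j·3.142e+04·0.00462 = 0 + j145.1 Ω
  C: Z = 1/(jωC) = -j/(ω·C) = 0 - j31.83 Ω
Step 3 — Series combination: Z_total = R + L + C = 2390 + j113.3 Ω = 2393∠2.7° Ω.
Step 4 — Source phasor: V = 34.9∠-160.3° V = -32.86 - j11.76 V.
Step 5 — Current: I = V / Z = -0.01395 - j0.004261 A = 0.01459∠-163.0° A.
Step 6 — Complex power: S = V·I* = 0.5085 + j0.02411 VA.
Step 7 — Real power: P = Re(S) = 0.5085 W.
Step 8 — Reactive power: Q = Im(S) = 0.02411 VAR.
Step 9 — Apparent power: |S| = 0.5091 VA.
Step 10 — Power factor: PF = P/|S| = 0.9989 (lagging).

(a) P = 0.5085 W  (b) Q = 0.02411 VAR  (c) S = 0.5091 VA  (d) PF = 0.9989 (lagging)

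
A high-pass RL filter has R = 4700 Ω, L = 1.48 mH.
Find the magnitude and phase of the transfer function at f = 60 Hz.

Step 1 — Angular frequency: ω = 2π·60 = 377 rad/s.
Step 2 — Transfer function: H(jω) = jωL/(R + jωL).
Step 3 — Numerator jωL = j·0.5579; denominator R + jωL = 4700 + j0.5579.
Step 4 — H = 1.409e-08 + j0.0001187.
Step 5 — Magnitude: |H| = 0.0001187 (-78.5 dB); phase: φ = 90.0°.

|H| = 0.0001187 (-78.5 dB), φ = 90.0°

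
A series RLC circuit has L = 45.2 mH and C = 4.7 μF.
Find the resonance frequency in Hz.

Step 1 — Resonance condition Im(Z)=0 gives ω₀ = 1/√(LC).
Step 2 — ω₀ = 1/√(0.0452·4.7e-06) = 2170 rad/s.
Step 3 — f₀ = ω₀/(2π) = 345.3 Hz.

f₀ = 345.3 Hz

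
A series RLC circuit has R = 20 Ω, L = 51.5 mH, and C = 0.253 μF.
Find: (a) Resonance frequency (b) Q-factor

Step 1 — Resonance condition Im(Z)=0 gives ω₀ = 1/√(LC).
Step 2 — ω₀ = 1/√(0.0515·2.53e-07) = 8761 rad/s.
Step 3 — f₀ = ω₀/(2π) = 1394 Hz.
Step 4 — Series Q: Q = ω₀L/R = 8761·0.0515/20 = 22.56.

(a) f₀ = 1394 Hz  (b) Q = 22.56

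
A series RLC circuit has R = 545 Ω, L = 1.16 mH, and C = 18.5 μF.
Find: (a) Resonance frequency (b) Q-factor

Step 1 — Resonance condition Im(Z)=0 gives ω₀ = 1/√(LC).
Step 2 — ω₀ = 1/√(0.00116·1.85e-05) = 6826 rad/s.
Step 3 — f₀ = ω₀/(2π) = 1086 Hz.
Step 4 — Series Q: Q = ω₀L/R = 6826·0.00116/545 = 0.01453.

(a) f₀ = 1086 Hz  (b) Q = 0.01453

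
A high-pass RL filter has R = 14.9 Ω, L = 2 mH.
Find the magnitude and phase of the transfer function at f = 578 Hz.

Step 1 — Angular frequency: ω = 2π·578 = 3632 rad/s.
Step 2 — Transfer function: H(jω) = jωL/(R + jωL).
Step 3 — Numerator jωL = j·7.263; denominator R + jωL = 14.9 + j7.263.
Step 4 — H = 0.192 + j0.3939.
Step 5 — Magnitude: |H| = 0.4382 (-7.2 dB); phase: φ = 64.0°.

|H| = 0.4382 (-7.2 dB), φ = 64.0°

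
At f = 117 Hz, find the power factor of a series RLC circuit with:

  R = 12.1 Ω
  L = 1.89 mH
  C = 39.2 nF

Step 1 — Angular frequency: ω = 2π·f = 2π·117 = 735.1 rad/s.
Step 2 — Component impedances:
  R: Z = R = 12.1 Ω
  L: Z = jωL = j·735.1·0.00189 = 0 + j1.389 Ω
  C: Z = 1/(jωC) = -j/(ω·C) = 0 - j3.47e+04 Ω
Step 3 — Series combination: Z_total = R + L + C = 12.1 - j3.47e+04 Ω = 3.47e+04∠-90.0° Ω.
Step 4 — Power factor: PF = cos(φ) = Re(Z)/|Z| = 12.1/3.47e+04 = 0.0003487.
Step 5 — Type: Im(Z) = -3.47e+04 ⇒ leading (phase φ = -90.0°).

PF = 0.0003487 (leading, φ = -90.0°)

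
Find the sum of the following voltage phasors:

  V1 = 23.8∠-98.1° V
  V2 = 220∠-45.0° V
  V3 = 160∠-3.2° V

Step 1 — Convert each phasor to rectangular form:
  V1 = 23.8·(cos(-98.1°) + j·sin(-98.1°)) = -3.353 - j23.56 V
  V2 = 220·(cos(-45.0°) + j·sin(-45.0°)) = 155.6 - j155.6 V
  V3 = 160·(cos(-3.2°) + j·sin(-3.2°)) = 159.8 - j8.931 V
Step 2 — Sum components: V_total = 312 - j188.1 V.
Step 3 — Convert to polar: |V_total| = 364.3 V, ∠V_total = -31.1°.

V_total = 364.3∠-31.1° V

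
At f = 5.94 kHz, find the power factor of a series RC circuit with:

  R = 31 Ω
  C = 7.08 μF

Step 1 — Angular frequency: ω = 2π·f = 2π·5940 = 3.732e+04 rad/s.
Step 2 — Component impedances:
  R: Z = R = 31 Ω
  C: Z = 1/(jωC) = -j/(ω·C) = 0 - j3.784 Ω
Step 3 — Series combination: Z_total = R + C = 31 - j3.784 Ω = 31.23∠-7.0° Ω.
Step 4 — Power factor: PF = cos(φ) = Re(Z)/|Z| = 31/31.23 = 0.9926.
Step 5 — Type: Im(Z) = -3.784 ⇒ leading (phase φ = -7.0°).

PF = 0.9926 (leading, φ = -7.0°)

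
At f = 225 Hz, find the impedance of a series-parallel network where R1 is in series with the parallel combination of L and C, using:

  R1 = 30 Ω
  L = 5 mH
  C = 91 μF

Step 1 — Angular frequency: ω = 2π·f = 2π·225 = 1414 rad/s.
Step 2 — Component impedances:
  R1: Z = R = 30 Ω
  L: Z = jωL = j·1414·0.005 = 0 + j7.069 Ω
  C: Z = 1/(jωC) = -j/(ω·C) = 0 - j7.773 Ω
Step 3 — Parallel branch: L || C = 1/(1/L + 1/C) = 0 + j77.99 Ω.
Step 4 — Series with R1: Z_total = R1 + (L || C) = 30 + j77.99 Ω = 83.56∠69.0° Ω.

Z = 30 + j77.99 Ω = 83.56∠69.0° Ω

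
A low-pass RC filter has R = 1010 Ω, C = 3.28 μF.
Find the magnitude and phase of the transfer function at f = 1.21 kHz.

Step 1 — Angular frequency: ω = 2π·1210 = 7603 rad/s.
Step 2 — Transfer function: H(jω) = 1/(1 + jωRC).
Step 3 — Denominator: 1 + jωRC = 1 + j·7603·1010·3.28e-06 = 1 + j25.19.
Step 4 — H = 0.001574 - j0.03964.
Step 5 — Magnitude: |H| = 0.03967 (-28.0 dB); phase: φ = -87.7°.

|H| = 0.03967 (-28.0 dB), φ = -87.7°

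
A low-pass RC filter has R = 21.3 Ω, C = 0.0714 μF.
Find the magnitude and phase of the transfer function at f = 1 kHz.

Step 1 — Angular frequency: ω = 2π·1000 = 6283 rad/s.
Step 2 — Transfer function: H(jω) = 1/(1 + jωRC).
Step 3 — Denominator: 1 + jωRC = 1 + j·6283·21.3·7.14e-08 = 1 + j0.009556.
Step 4 — H = 0.9999 - j0.009555.
Step 5 — Magnitude: |H| = 1 (-0.0 dB); phase: φ = -0.5°.

|H| = 1 (-0.0 dB), φ = -0.5°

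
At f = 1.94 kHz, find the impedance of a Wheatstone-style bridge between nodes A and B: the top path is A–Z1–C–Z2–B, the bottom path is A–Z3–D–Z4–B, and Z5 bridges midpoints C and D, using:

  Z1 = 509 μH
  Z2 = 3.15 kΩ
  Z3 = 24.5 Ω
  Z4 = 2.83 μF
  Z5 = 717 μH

Step 1 — Angular frequency: ω = 2π·f = 2π·1940 = 1.219e+04 rad/s.
Step 2 — Component impedances:
  Z1: Z = jωL = j·1.219e+04·0.000509 = 0 + j6.204 Ω
  Z2: Z = R = 3150 Ω
  Z3: Z = R = 24.5 Ω
  Z4: Z = 1/(jωC) = -j/(ω·C) = 0 - j28.99 Ω
  Z5: Z = jωL = j·1.219e+04·0.000717 = 0 + j8.74 Ω
Step 3 — Bridge requires nodal analysis (the Z5 bridge couples midpoints C and D, so the two paths cannot be reduced to a simple series/parallel combination). Setting node B to ground and injecting 1 A at node A, the 3-node admittance system at A, C, D solves to V_A = Z_AB = 6.801 - j18.04 Ω = 19.28∠-69.3° Ω.

Z = 6.801 - j18.04 Ω = 19.28∠-69.3° Ω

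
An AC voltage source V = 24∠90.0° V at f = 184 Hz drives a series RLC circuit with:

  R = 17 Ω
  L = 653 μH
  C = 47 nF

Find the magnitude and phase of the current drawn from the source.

Step 1 — Angular frequency: ω = 2π·f = 2π·184 = 1156 rad/s.
Step 2 — Component impedances:
  R: Z = R = 17 Ω
  L: Z = jωL = j·1156·0.000653 = 0 + j0.7549 Ω
  C: Z = 1/(jωC) = -j/(ω·C) = 0 - j1.84e+04 Ω
Step 3 — Series combination: Z_total = R + L + C = 17 - j1.84e+04 Ω = 1.84e+04∠-89.9° Ω.
Step 4 — Source phasor: V = 24∠90.0° V = 0 + j24 V.
Step 5 — Ohm's law: I = V / Z_total = (0 + j24) / (17 - j1.84e+04) = -0.001304 + j1.205e-06 A.
Step 6 — Convert to polar: |I| = 0.001304 A, ∠I = 179.9°.

I = 0.001304∠179.9° A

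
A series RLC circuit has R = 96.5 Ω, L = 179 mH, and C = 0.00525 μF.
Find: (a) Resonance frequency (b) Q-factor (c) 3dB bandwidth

Step 1 — Resonance: ω₀ = 1/√(LC) = 1/√(0.179·5.25e-09) = 3.262e+04 rad/s.
Step 2 — f₀ = ω₀/(2π) = 5192 Hz.
Step 3 — Series Q: Q = ω₀L/R = 3.262e+04·0.179/96.5 = 60.51.
Step 4 — Bandwidth: Δω = ω₀/Q = 539.1 rad/s; BW = Δω/(2π) = 85.8 Hz.

(a) f₀ = 5192 Hz  (b) Q = 60.51  (c) BW = 85.8 Hz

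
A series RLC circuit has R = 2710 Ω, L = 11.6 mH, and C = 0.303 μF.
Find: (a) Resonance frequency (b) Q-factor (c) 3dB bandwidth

Step 1 — Resonance: ω₀ = 1/√(LC) = 1/√(0.0116·3.03e-07) = 1.687e+04 rad/s.
Step 2 — f₀ = ω₀/(2π) = 2685 Hz.
Step 3 — Series Q: Q = ω₀L/R = 1.687e+04·0.0116/2710 = 0.0722.
Step 4 — Bandwidth: Δω = ω₀/Q = 2.336e+05 rad/s; BW = Δω/(2π) = 3.718e+04 Hz.

(a) f₀ = 2685 Hz  (b) Q = 0.0722  (c) BW = 3.718e+04 Hz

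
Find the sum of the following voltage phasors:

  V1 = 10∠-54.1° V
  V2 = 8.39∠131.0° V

Step 1 — Convert each phasor to rectangular form:
  V1 = 10·(cos(-54.1°) + j·sin(-54.1°)) = 5.864 - j8.1 V
  V2 = 8.39·(cos(131.0°) + j·sin(131.0°)) = -5.504 + j6.332 V
Step 2 — Sum components: V_total = 0.3594 - j1.768 V.
Step 3 — Convert to polar: |V_total| = 1.805 V, ∠V_total = -78.5°.

V_total = 1.805∠-78.5° V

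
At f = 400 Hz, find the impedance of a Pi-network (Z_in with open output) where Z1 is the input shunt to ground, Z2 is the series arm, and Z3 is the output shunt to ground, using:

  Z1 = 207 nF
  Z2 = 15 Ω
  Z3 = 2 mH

Step 1 — Angular frequency: ω = 2π·f = 2π·400 = 2513 rad/s.
Step 2 — Component impedances:
  Z1: Z = 1/(jωC) = -j/(ω·C) = 0 - j1922 Ω
  Z2: Z = R = 15 Ω
  Z3: Z = jωL = j·2513·0.002 = 0 + j5.027 Ω
Step 3 — With open output, the series arm Z2 and the output shunt Z3 appear in series to ground: Z2 + Z3 = 15 + j5.027 Ω.
Step 4 — Parallel with input shunt Z1: Z_in = Z1 || (Z2 + Z3) = 15.08 + j4.922 Ω = 15.86∠18.1° Ω.

Z = 15.08 + j4.922 Ω = 15.86∠18.1° Ω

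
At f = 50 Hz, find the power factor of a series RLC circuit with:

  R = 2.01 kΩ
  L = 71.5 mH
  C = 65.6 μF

Step 1 — Angular frequency: ω = 2π·f = 2π·50 = 314.2 rad/s.
Step 2 — Component impedances:
  R: Z = R = 2010 Ω
  L: Z = jωL = j·314.2·0.0715 = 0 + j22.46 Ω
  C: Z = 1/(jωC) = -j/(ω·C) = 0 - j48.52 Ω
Step 3 — Series combination: Z_total = R + L + C = 2010 - j26.06 Ω = 2010∠-0.7° Ω.
Step 4 — Power factor: PF = cos(φ) = Re(Z)/|Z| = 2010/2010.2 = 0.9999.
Step 5 — Type: Im(Z) = -26.06 ⇒ leading (phase φ = -0.7°).

PF = 0.9999 (leading, φ = -0.7°)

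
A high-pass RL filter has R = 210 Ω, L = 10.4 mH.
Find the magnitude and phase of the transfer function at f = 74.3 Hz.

Step 1 — Angular frequency: ω = 2π·74.3 = 466.8 rad/s.
Step 2 — Transfer function: H(jω) = jωL/(R + jωL).
Step 3 — Numerator jωL = j·4.855; denominator R + jωL = 210 + j4.855.
Step 4 — H = 0.0005342 + j0.02311.
Step 5 — Magnitude: |H| = 0.02311 (-32.7 dB); phase: φ = 88.7°.

|H| = 0.02311 (-32.7 dB), φ = 88.7°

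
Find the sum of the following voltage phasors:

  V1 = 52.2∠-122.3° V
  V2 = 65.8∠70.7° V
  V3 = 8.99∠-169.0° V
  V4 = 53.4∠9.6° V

Step 1 — Convert each phasor to rectangular form:
  V1 = 52.2·(cos(-122.3°) + j·sin(-122.3°)) = -27.89 - j44.12 V
  V2 = 65.8·(cos(70.7°) + j·sin(70.7°)) = 21.75 + j62.1 V
  V3 = 8.99·(cos(-169.0°) + j·sin(-169.0°)) = -8.825 - j1.715 V
  V4 = 53.4·(cos(9.6°) + j·sin(9.6°)) = 52.65 + j8.905 V
Step 2 — Sum components: V_total = 37.68 + j25.17 V.
Step 3 — Convert to polar: |V_total| = 45.31 V, ∠V_total = 33.7°.

V_total = 45.31∠33.7° V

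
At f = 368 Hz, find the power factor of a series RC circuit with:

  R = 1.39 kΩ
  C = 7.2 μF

Step 1 — Angular frequency: ω = 2π·f = 2π·368 = 2312 rad/s.
Step 2 — Component impedances:
  R: Z = R = 1390 Ω
  C: Z = 1/(jωC) = -j/(ω·C) = 0 - j60.07 Ω
Step 3 — Series combination: Z_total = R + C = 1390 - j60.07 Ω = 1391∠-2.5° Ω.
Step 4 — Power factor: PF = cos(φ) = Re(Z)/|Z| = 1390/1391.3 = 0.9991.
Step 5 — Type: Im(Z) = -60.07 ⇒ leading (phase φ = -2.5°).

PF = 0.9991 (leading, φ = -2.5°)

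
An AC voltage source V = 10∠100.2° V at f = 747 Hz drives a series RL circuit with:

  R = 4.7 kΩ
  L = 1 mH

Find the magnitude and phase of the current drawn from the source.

Step 1 — Angular frequency: ω = 2π·f = 2π·747 = 4694 rad/s.
Step 2 — Component impedances:
  R: Z = R = 4700 Ω
  L: Z = jωL = j·4694·0.001 = 0 + j4.694 Ω
Step 3 — Series combination: Z_total = R + L = 4700 + j4.694 Ω = 4700∠0.1° Ω.
Step 4 — Source phasor: V = 10∠100.2° V = -1.771 + j9.842 V.
Step 5 — Ohm's law: I = V / Z_total = (-1.771 + j9.842) / (4700 + j4.694) = -0.0003747 + j0.002094 A.
Step 6 — Convert to polar: |I| = 0.002128 A, ∠I = 100.1°.

I = 0.002128∠100.1° A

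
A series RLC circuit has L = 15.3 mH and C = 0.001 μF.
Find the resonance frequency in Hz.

Step 1 — Resonance condition Im(Z)=0 gives ω₀ = 1/√(LC).
Step 2 — ω₀ = 1/√(0.0153·1e-09) = 2.557e+05 rad/s.
Step 3 — f₀ = ω₀/(2π) = 4.069e+04 Hz.

f₀ = 4.069e+04 Hz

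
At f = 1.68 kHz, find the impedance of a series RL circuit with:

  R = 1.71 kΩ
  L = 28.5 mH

Step 1 — Angular frequency: ω = 2π·f = 2π·1680 = 1.056e+04 rad/s.
Step 2 — Component impedances:
  R: Z = R = 1710 Ω
  L: Z = jωL = j·1.056e+04·0.0285 = 0 + j300.8 Ω
Step 3 — Series combination: Z_total = R + L = 1710 + j300.8 Ω = 1736∠10.0° Ω.

Z = 1710 + j300.8 Ω = 1736∠10.0° Ω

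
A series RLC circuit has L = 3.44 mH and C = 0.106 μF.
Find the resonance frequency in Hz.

Step 1 — Resonance condition Im(Z)=0 gives ω₀ = 1/√(LC).
Step 2 — ω₀ = 1/√(0.00344·1.06e-07) = 5.237e+04 rad/s.
Step 3 — f₀ = ω₀/(2π) = 8335 Hz.

f₀ = 8335 Hz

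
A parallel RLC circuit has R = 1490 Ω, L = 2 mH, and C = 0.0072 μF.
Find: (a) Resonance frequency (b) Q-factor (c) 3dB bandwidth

Step 1 — Resonance: ω₀ = 1/√(LC) = 1/√(0.002·7.2e-09) = 2.635e+05 rad/s.
Step 2 — f₀ = ω₀/(2π) = 4.194e+04 Hz.
Step 3 — Parallel Q: Q = R/(ω₀L) = 1490/(2.635e+05·0.002) = 2.827.
Step 4 — Bandwidth: Δω = ω₀/Q = 9.321e+04 rad/s; BW = Δω/(2π) = 1.484e+04 Hz.

(a) f₀ = 4.194e+04 Hz  (b) Q = 2.827  (c) BW = 1.484e+04 Hz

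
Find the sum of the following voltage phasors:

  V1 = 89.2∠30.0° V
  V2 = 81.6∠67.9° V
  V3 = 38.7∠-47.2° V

Step 1 — Convert each phasor to rectangular form:
  V1 = 89.2·(cos(30.0°) + j·sin(30.0°)) = 77.25 + j44.6 V
  V2 = 81.6·(cos(67.9°) + j·sin(67.9°)) = 30.7 + j75.6 V
  V3 = 38.7·(cos(-47.2°) + j·sin(-47.2°)) = 26.29 - j28.4 V
Step 2 — Sum components: V_total = 134.2 + j91.81 V.
Step 3 — Convert to polar: |V_total| = 162.6 V, ∠V_total = 34.4°.

V_total = 162.6∠34.4° V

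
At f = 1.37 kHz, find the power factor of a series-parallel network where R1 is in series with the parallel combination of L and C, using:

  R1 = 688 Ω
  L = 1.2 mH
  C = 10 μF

Step 1 — Angular frequency: ω = 2π·f = 2π·1370 = 8608 rad/s.
Step 2 — Component impedances:
  R1: Z = R = 688 Ω
  L: Z = jωL = j·8608·0.0012 = 0 + j10.33 Ω
  C: Z = 1/(jωC) = -j/(ω·C) = 0 - j11.62 Ω
Step 3 — Parallel branch: L || C = 1/(1/L + 1/C) = 0 + j93.2 Ω.
Step 4 — Series with R1: Z_total = R1 + (L || C) = 688 + j93.2 Ω = 694.3∠7.7° Ω.
Step 5 — Power factor: PF = cos(φ) = Re(Z)/|Z| = 688/694.3 = 0.9909.
Step 6 — Type: Im(Z) = 93.2 ⇒ lagging (phase φ = 7.7°).

PF = 0.9909 (lagging, φ = 7.7°)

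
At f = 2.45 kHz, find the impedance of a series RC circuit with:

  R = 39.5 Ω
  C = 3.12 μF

Step 1 — Angular frequency: ω = 2π·f = 2π·2450 = 1.539e+04 rad/s.
Step 2 — Component impedances:
  R: Z = R = 39.5 Ω
  C: Z = 1/(jωC) = -j/(ω·C) = 0 - j20.82 Ω
Step 3 — Series combination: Z_total = R + C = 39.5 - j20.82 Ω = 44.65∠-27.8° Ω.

Z = 39.5 - j20.82 Ω = 44.65∠-27.8° Ω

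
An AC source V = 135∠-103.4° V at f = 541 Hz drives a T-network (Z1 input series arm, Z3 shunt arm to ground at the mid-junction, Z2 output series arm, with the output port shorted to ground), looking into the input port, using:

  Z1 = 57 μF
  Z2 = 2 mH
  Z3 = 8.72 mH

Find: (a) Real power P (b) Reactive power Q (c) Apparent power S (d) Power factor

Step 1 — Angular frequency: ω = 2π·f = 2π·541 = 3399 rad/s.
Step 2 — Component impedances:
  Z1: Z = 1/(jωC) = -j/(ω·C) = 0 - j5.161 Ω
  Z2: Z = jωL = j·3399·0.002 = 0 + j6.798 Ω
  Z3: Z = jωL = j·3399·0.00872 = 0 + j29.64 Ω
Step 3 — With the output port shorted to ground, the output series arm Z2 runs from the junction to ground; the shunt arm Z3 also runs from the junction to ground. They appear in parallel: Z3 || Z2 = 0 + j5.53 Ω.
Step 4 — Series with input arm Z1: Z_in = Z1 + (Z3 || Z2) = 0 + j0.3689 Ω = 0.3689∠90.0° Ω.
Step 5 — Source phasor: V = 135∠-103.4° V = -31.29 - j131.3 V.
Step 6 — Current: I = V / Z = -356 + j84.81 A = 366∠166.6° A.
Step 7 — Complex power: S = V·I* = 0 + j4.941e+04 VA.
Step 8 — Real power: P = Re(S) = 0 W.
Step 9 — Reactive power: Q = Im(S) = 4.941e+04 VAR.
Step 10 — Apparent power: |S| = 4.941e+04 VA.
Step 11 — Power factor: PF = P/|S| = 0 (lagging).

(a) P = 0 W  (b) Q = 4.941e+04 VAR  (c) S = 4.941e+04 VA  (d) PF = 0 (lagging)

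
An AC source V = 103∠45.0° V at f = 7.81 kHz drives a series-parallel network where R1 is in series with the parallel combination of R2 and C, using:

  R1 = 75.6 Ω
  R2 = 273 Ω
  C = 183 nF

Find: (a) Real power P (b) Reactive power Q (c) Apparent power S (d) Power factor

Step 1 — Angular frequency: ω = 2π·f = 2π·7810 = 4.907e+04 rad/s.
Step 2 — Component impedances:
  R1: Z = R = 75.6 Ω
  R2: Z = R = 273 Ω
  C: Z = 1/(jωC) = -j/(ω·C) = 0 - j111.4 Ω
Step 3 — Parallel branch: R2 || C = 1/(1/R2 + 1/C) = 38.94 - j95.47 Ω.
Step 4 — Series with R1: Z_total = R1 + (R2 || C) = 114.5 - j95.47 Ω = 149.1∠-39.8° Ω.
Step 5 — Source phasor: V = 103∠45.0° V = 72.83 + j72.83 V.
Step 6 — Current: I = V / Z = 0.06247 + j0.6879 A = 0.6907∠84.8° A.
Step 7 — Complex power: S = V·I* = 54.65 - j45.55 VA.
Step 8 — Real power: P = Re(S) = 54.65 W.
Step 9 — Reactive power: Q = Im(S) = -45.55 VAR.
Step 10 — Apparent power: |S| = 71.15 VA.
Step 11 — Power factor: PF = P/|S| = 0.7682 (leading).

(a) P = 54.65 W  (b) Q = -45.55 VAR  (c) S = 71.15 VA  (d) PF = 0.7682 (leading)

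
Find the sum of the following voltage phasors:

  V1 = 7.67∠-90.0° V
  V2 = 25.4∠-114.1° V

Step 1 — Convert each phasor to rectangular form:
  V1 = 7.67·(cos(-90.0°) + j·sin(-90.0°)) = 0 - j7.67 V
  V2 = 25.4·(cos(-114.1°) + j·sin(-114.1°)) = -10.37 - j23.19 V
Step 2 — Sum components: V_total = -10.37 - j30.86 V.
Step 3 — Convert to polar: |V_total| = 32.55 V, ∠V_total = -108.6°.

V_total = 32.55∠-108.6° V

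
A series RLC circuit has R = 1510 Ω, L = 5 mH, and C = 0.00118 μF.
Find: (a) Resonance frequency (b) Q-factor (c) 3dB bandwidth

Step 1 — Resonance: ω₀ = 1/√(LC) = 1/√(0.005·1.18e-09) = 4.117e+05 rad/s.
Step 2 — f₀ = ω₀/(2π) = 6.552e+04 Hz.
Step 3 — Series Q: Q = ω₀L/R = 4.117e+05·0.005/1510 = 1.363.
Step 4 — Bandwidth: Δω = ω₀/Q = 3.02e+05 rad/s; BW = Δω/(2π) = 4.806e+04 Hz.

(a) f₀ = 6.552e+04 Hz  (b) Q = 1.363  (c) BW = 4.806e+04 Hz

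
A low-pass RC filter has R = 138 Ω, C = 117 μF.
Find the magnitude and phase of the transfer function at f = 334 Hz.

Step 1 — Angular frequency: ω = 2π·334 = 2099 rad/s.
Step 2 — Transfer function: H(jω) = 1/(1 + jωRC).
Step 3 — Denominator: 1 + jωRC = 1 + j·2099·138·0.000117 = 1 + j33.88.
Step 4 — H = 0.0008702 - j0.02949.
Step 5 — Magnitude: |H| = 0.0295 (-30.6 dB); phase: φ = -88.3°.

|H| = 0.0295 (-30.6 dB), φ = -88.3°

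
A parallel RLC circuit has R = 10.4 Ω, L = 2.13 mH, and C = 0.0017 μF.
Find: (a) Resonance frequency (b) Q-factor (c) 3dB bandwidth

Step 1 — Resonance: ω₀ = 1/√(LC) = 1/√(0.00213·1.7e-09) = 5.255e+05 rad/s.
Step 2 — f₀ = ω₀/(2π) = 8.364e+04 Hz.
Step 3 — Parallel Q: Q = R/(ω₀L) = 10.4/(5.255e+05·0.00213) = 0.009291.
Step 4 — Bandwidth: Δω = ω₀/Q = 5.656e+07 rad/s; BW = Δω/(2π) = 9.002e+06 Hz.

(a) f₀ = 8.364e+04 Hz  (b) Q = 0.009291  (c) BW = 9.002e+06 Hz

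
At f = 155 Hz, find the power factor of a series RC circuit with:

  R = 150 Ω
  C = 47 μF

Step 1 — Angular frequency: ω = 2π·f = 2π·155 = 973.9 rad/s.
Step 2 — Component impedances:
  R: Z = R = 150 Ω
  C: Z = 1/(jωC) = -j/(ω·C) = 0 - j21.85 Ω
Step 3 — Series combination: Z_total = R + C = 150 - j21.85 Ω = 151.6∠-8.3° Ω.
Step 4 — Power factor: PF = cos(φ) = Re(Z)/|Z| = 150/151.58 = 0.9896.
Step 5 — Type: Im(Z) = -21.85 ⇒ leading (phase φ = -8.3°).

PF = 0.9896 (leading, φ = -8.3°)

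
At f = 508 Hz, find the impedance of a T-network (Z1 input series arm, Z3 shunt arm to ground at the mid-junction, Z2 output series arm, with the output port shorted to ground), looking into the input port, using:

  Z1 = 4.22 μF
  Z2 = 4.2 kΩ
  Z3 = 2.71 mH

Step 1 — Angular frequency: ω = 2π·f = 2π·508 = 3192 rad/s.
Step 2 — Component impedances:
  Z1: Z = 1/(jωC) = -j/(ω·C) = 0 - j74.24 Ω
  Z2: Z = R = 4200 Ω
  Z3: Z = jωL = j·3192·0.00271 = 0 + j8.65 Ω
Step 3 — With the output port shorted to ground, the output series arm Z2 runs from the junction to ground; the shunt arm Z3 also runs from the junction to ground. They appear in parallel: Z3 || Z2 = 0.01781 + j8.65 Ω.
Step 4 — Series with input arm Z1: Z_in = Z1 + (Z3 || Z2) = 0.01781 - j65.59 Ω = 65.59∠-90.0° Ω.

Z = 0.01781 - j65.59 Ω = 65.59∠-90.0° Ω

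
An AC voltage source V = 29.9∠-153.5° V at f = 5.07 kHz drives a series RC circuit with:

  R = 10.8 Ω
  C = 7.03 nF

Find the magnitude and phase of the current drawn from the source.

Step 1 — Angular frequency: ω = 2π·f = 2π·5070 = 3.186e+04 rad/s.
Step 2 — Component impedances:
  R: Z = R = 10.8 Ω
  C: Z = 1/(jωC) = -j/(ω·C) = 0 - j4465 Ω
Step 3 — Series combination: Z_total = R + C = 10.8 - j4465 Ω = 4465∠-89.9° Ω.
Step 4 — Source phasor: V = 29.9∠-153.5° V = -26.76 - j13.34 V.
Step 5 — Ohm's law: I = V / Z_total = (-26.76 - j13.34) / (10.8 - j4465) = 0.002973 - j0.006 A.
Step 6 — Convert to polar: |I| = 0.006696 A, ∠I = -63.6°.

I = 0.006696∠-63.6° A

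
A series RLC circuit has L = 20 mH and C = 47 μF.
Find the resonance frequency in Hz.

Step 1 — Resonance condition Im(Z)=0 gives ω₀ = 1/√(LC).
Step 2 — ω₀ = 1/√(0.02·4.7e-05) = 1031 rad/s.
Step 3 — f₀ = ω₀/(2π) = 164.2 Hz.

f₀ = 164.2 Hz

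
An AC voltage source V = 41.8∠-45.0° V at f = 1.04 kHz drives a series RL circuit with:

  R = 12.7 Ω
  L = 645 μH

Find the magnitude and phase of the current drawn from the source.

Step 1 — Angular frequency: ω = 2π·f = 2π·1040 = 6535 rad/s.
Step 2 — Component impedances:
  R: Z = R = 12.7 Ω
  L: Z = jωL = j·6535·0.000645 = 0 + j4.215 Ω
Step 3 — Series combination: Z_total = R + L = 12.7 + j4.215 Ω = 13.38∠18.4° Ω.
Step 4 — Source phasor: V = 41.8∠-45.0° V = 29.56 - j29.56 V.
Step 5 — Ohm's law: I = V / Z_total = (29.56 - j29.56) / (12.7 + j4.215) = 1.401 - j2.792 A.
Step 6 — Convert to polar: |I| = 3.124 A, ∠I = -63.4°.

I = 3.124∠-63.4° A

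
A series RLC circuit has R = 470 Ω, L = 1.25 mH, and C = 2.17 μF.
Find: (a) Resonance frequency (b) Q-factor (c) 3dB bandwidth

Step 1 — Resonance condition Im(Z)=0 gives ω₀ = 1/√(LC).
Step 2 — ω₀ = 1/√(0.00125·2.17e-06) = 1.92e+04 rad/s.
Step 3 — f₀ = ω₀/(2π) = 3056 Hz.
Step 4 — Series Q: Q = ω₀L/R = 1.92e+04·0.00125/470 = 0.05107.
Step 5 — 3dB bandwidth: Δω = ω₀/Q = 3.76e+05 rad/s; BW = Δω/(2π) = 5.984e+04 Hz.

(a) f₀ = 3056 Hz  (b) Q = 0.05107  (c) BW = 5.984e+04 Hz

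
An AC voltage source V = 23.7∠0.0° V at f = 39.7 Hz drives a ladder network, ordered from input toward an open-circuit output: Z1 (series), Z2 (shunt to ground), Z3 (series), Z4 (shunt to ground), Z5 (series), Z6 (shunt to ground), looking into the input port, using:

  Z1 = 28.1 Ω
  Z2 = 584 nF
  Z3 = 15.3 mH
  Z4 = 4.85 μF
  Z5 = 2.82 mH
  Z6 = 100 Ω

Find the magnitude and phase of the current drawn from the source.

Step 1 — Angular frequency: ω = 2π·f = 2π·39.7 = 249.4 rad/s.
Step 2 — Component impedances:
  Z1: Z = R = 28.1 Ω
  Z2: Z = 1/(jωC) = -j/(ω·C) = 0 - j6865 Ω
  Z3: Z = jωL = j·249.4·0.0153 = 0 + j3.816 Ω
  Z4: Z = 1/(jωC) = -j/(ω·C) = 0 - j826.6 Ω
  Z5: Z = jωL = j·249.4·0.00282 = 0 + j0.7034 Ω
  Z6: Z = R = 100 Ω
Step 3 — Ladder network (open output): work backward from the far end, alternating series and parallel combinations. Z_in = 126.6 - j8.84 Ω = 126.9∠-4.0° Ω.
Step 4 — Source phasor: V = 23.7∠0.0° V = 23.7 V.
Step 5 — Ohm's law: I = V / Z_total = (23.7) / (126.6 - j8.84) = 0.1863 + j0.01301 A.
Step 6 — Convert to polar: |I| = 0.1868 A, ∠I = 4.0°.

I = 0.1868∠4.0° A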